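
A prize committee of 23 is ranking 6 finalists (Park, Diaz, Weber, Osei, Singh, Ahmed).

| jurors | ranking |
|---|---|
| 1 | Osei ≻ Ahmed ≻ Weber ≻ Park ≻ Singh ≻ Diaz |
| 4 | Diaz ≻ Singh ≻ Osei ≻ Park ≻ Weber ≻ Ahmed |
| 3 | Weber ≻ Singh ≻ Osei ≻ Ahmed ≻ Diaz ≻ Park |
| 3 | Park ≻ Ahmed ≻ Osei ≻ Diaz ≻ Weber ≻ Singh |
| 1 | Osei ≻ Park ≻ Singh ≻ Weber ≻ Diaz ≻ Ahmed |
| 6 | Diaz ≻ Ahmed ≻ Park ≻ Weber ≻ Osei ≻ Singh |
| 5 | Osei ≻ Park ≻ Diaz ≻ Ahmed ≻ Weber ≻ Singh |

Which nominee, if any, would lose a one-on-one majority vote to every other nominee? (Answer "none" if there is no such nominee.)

Singh

Pairwise majorities:
Park vs Diaz: Park preferred on 1+3+1+5 = 10 ballots; Diaz wins 13–10.
Park vs Weber: 19 to 4, Park.
Park vs Osei: Osei wins 14–9.
Park vs Singh: Park wins 16–7.
Park vs Ahmed: Park wins 13–10.
Diaz vs Weber: 18 to 5, Diaz.
Diaz vs Osei: Osei, 13–10.
Diaz vs Singh: Diaz wins 18–5.
Diaz vs Ahmed: 4+1+6+5 = 16 for Diaz, 7 for Ahmed — Diaz by 16–7.
Weber vs Osei: Osei wins 14–9.
Weber vs Singh: Weber is ranked higher on 1+3+3+6+5 = 18 ballots, Singh on 5. Weber wins 18–5.
Weber vs Ahmed: Ahmed, 15–8.
Osei–Singh: Osei 16–7.
Osei vs Ahmed: 1+4+3+1+5 = 14 for Osei, 9 for Ahmed — Osei by 14–9.
Singh vs Ahmed: 4+3+1 = 8 for Singh, 15 for Ahmed — Ahmed by 15–8.
Singh is beaten in every head-to-head and is the Condorcet loser.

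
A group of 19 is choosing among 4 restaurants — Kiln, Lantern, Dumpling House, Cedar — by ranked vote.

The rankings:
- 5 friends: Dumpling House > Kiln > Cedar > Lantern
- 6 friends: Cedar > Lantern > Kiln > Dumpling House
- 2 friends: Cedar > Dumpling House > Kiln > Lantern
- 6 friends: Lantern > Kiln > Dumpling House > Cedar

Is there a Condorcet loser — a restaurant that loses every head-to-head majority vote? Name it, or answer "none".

none

Pairwise majorities:
Kiln vs Lantern: Lantern, 12–7.
Kiln vs Dumpling House: 12 to 7, Kiln.
Kiln vs Cedar: Kiln wins 11–8.
Lantern–Dumpling House: Lantern 12–7.
Lantern vs Cedar: 6 for Lantern, 13 for Cedar — Cedar by 13–6.
Dumpling House vs Cedar: Dumpling House is ranked higher on 5+6 = 11 ballots, Cedar on 8. Dumpling House wins 11–8.
Each restaurant has at least one pairwise win (Kiln beats Dumpling House; Lantern beats Kiln; Dumpling House beats Cedar; Cedar beats Lantern) — no Condorcet loser.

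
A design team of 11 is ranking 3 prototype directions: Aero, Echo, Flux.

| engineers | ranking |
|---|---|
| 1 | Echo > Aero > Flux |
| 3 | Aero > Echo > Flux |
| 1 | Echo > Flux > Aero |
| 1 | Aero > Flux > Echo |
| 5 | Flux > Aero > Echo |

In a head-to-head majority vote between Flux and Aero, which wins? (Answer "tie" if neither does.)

Flux

Ballots ranking Flux above Aero: 1 + 5 = 6.
Ballots ranking Aero above Flux: 11 − 6 = 5.
Flux wins the head-to-head 6–5.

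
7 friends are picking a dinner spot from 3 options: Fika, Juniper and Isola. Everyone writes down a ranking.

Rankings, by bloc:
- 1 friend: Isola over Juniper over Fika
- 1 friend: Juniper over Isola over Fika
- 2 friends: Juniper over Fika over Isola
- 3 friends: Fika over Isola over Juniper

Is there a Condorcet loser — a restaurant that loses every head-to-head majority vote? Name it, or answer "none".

none

Head-to-head results (7 friends):
Fika–Juniper: Juniper 4–3.
Fika vs Isola: Fika preferred on 2+3 = 5 ballots; Fika wins 5–2.
Juniper vs Isola: Juniper is ranked higher on 1+2 = 3 ballots, Isola on 4. Isola wins 4–3.
Each restaurant has at least one pairwise win (Fika beats Isola; Juniper beats Fika; Isola beats Juniper) — no Condorcet loser.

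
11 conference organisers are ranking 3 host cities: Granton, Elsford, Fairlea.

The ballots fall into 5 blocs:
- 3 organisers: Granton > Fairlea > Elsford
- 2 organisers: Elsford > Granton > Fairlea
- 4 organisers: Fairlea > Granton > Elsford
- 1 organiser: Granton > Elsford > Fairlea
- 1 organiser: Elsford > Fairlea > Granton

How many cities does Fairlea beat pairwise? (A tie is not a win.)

Fairlea against each rival (11 organisers):
Fairlea vs Granton: 4+1 = 5 for Fairlea, 6 for Granton — Granton by 6–5.
Fairlea vs Elsford: Fairlea wins 7–4.
Fairlea beats Elsford; loses to Granton — 1 pairwise win.

1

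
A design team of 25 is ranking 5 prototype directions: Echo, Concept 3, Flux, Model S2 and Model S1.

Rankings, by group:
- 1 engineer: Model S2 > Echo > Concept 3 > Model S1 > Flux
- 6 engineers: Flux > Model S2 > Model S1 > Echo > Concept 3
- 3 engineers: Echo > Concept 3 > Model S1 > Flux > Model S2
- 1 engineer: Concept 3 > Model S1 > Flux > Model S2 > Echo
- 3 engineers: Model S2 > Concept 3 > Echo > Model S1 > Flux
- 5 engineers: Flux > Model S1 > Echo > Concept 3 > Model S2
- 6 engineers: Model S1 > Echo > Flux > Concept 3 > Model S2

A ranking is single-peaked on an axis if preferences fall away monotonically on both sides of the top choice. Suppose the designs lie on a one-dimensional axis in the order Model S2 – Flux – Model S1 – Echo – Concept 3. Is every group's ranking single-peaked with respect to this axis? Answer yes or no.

no

Axis positions: Model S2=1, Flux=2, Model S1=3, Echo=4, Concept 3=5.
Group 1: ranking walks positions 1-4-5-3-2; Echo is ranked above Flux even though Flux lies between Echo and the peak Model S2 on the axis — preferences dip and rise again. Not single-peaked.
Group 2 (peak Flux at position 2): ranking walks positions 2-1-3-4-5, expanding outward from the peak — single-peaked.
Group 3 (peak Echo at position 4): ranking walks positions 4-5-3-2-1, expanding outward from the peak — single-peaked.
Group 4: ranking walks positions 5-3-2-1-4; Model S1 is ranked above Echo even though Echo lies between Model S1 and the peak Concept 3 on the axis — preferences dip and rise again. Not single-peaked.
Group 5: ranking walks positions 1-5-4-3-2; Concept 3 is ranked above Flux even though Flux lies between Concept 3 and the peak Model S2 on the axis — preferences dip and rise again. Not single-peaked.
Group 6 (peak Flux at position 2): ranking walks positions 2-3-4-5-1, expanding outward from the peak — single-peaked.
Group 7 (peak Model S1 at position 3): ranking walks positions 3-4-2-5-1, expanding outward from the peak — single-peaked.
Group 1 violates single-peakedness, so the profile is not single-peaked on this axis.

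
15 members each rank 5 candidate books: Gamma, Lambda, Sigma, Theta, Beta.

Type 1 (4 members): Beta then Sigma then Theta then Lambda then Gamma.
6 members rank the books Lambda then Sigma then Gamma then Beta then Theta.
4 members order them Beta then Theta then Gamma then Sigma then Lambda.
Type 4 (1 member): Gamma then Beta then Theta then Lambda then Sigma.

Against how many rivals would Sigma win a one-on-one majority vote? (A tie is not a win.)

Sigma against each rival (15 members):
Sigma vs Gamma: 4+6 = 10 for Sigma, 5 for Gamma — Sigma by 10–5.
Sigma vs Lambda: Sigma wins 8–7.
Sigma vs Theta: Sigma wins 10–5.
Sigma vs Beta: Sigma preferred on 6 ballots; Beta wins 9–6.
Sigma beats Gamma, Lambda, Theta; loses to Beta — 3 pairwise wins.

3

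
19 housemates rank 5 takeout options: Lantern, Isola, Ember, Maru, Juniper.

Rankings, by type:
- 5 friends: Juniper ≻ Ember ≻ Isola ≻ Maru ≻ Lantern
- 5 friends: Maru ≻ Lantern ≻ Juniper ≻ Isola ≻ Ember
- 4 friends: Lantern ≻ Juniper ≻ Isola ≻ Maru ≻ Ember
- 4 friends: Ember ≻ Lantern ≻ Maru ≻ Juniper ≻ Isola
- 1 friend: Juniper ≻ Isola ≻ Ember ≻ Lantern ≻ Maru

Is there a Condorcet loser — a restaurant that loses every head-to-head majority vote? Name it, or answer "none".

Head-to-head results (19 friends):
Lantern vs Isola: Lantern is ranked higher on 5+4+4 = 13 ballots, Isola on 6. Lantern wins 13–6.
Lantern–Ember: Ember 10–9.
Lantern vs Maru: Maru wins 10–9.
Lantern vs Juniper: Lantern wins 13–6.
Isola–Ember: Isola 10–9.
Isola vs Maru: Isola is ranked higher on 5+4+1 = 10 ballots, Maru on 9. Isola wins 10–9.
Isola–Juniper: Juniper 19–0.
Ember–Maru: Ember 10–9.
Ember vs Juniper: 4 for Ember, 15 for Juniper — Juniper by 15–4.
Maru vs Juniper: Maru preferred on 5+4 = 9 ballots; Juniper wins 10–9.
Every restaurant wins at least one matchup (Lantern beats Isola; Isola beats Ember; Ember beats Lantern; Maru beats Lantern; Juniper beats Isola), so there is no Condorcet loser.

none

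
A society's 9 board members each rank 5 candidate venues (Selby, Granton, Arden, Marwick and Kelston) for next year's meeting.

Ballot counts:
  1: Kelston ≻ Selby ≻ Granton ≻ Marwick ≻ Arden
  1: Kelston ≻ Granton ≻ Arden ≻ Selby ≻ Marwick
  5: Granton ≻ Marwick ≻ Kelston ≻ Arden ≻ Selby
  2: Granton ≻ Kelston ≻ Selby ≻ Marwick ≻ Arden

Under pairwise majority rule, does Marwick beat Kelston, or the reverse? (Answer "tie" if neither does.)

Ballots ranking Marwick above Kelston: 5.
Ballots ranking Kelston above Marwick: 9 − 5 = 4.
Marwick wins the head-to-head 5–4.

Marwick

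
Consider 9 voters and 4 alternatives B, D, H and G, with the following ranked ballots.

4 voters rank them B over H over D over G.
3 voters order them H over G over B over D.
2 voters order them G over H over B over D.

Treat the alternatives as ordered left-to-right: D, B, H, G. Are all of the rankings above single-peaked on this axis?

yes

Axis positions: D=1, B=2, H=3, G=4.
Bloc 1 (peak B at position 2): ranking walks positions 2-3-1-4, expanding outward from the peak — single-peaked.
Bloc 2 (peak H at position 3): ranking walks positions 3-4-2-1, expanding outward from the peak — single-peaked.
Bloc 3 (peak G at position 4): ranking walks positions 4-3-2-1, expanding outward from the peak — single-peaked.
Every ranking is single-peaked on this axis.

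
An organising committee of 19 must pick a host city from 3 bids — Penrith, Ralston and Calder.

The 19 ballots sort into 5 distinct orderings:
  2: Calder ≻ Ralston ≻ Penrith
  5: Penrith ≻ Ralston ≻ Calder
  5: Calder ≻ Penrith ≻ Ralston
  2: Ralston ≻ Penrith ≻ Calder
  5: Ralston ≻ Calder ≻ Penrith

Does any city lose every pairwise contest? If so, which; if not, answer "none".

none

Pairwise majorities:
Penrith vs Ralston: Penrith, 10–9.
Penrith vs Calder: Calder, 12–7.
Ralston vs Calder: Ralston, 12–7.
Every city wins at least one matchup (Penrith beats Ralston; Ralston beats Calder; Calder beats Penrith), so there is no Condorcet loser.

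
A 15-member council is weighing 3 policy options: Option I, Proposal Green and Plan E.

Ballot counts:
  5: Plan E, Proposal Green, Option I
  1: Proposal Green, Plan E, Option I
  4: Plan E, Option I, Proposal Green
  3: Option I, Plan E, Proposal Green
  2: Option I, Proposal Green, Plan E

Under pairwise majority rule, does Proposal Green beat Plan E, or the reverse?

Ballots ranking Proposal Green above Plan E: 1 + 2 = 3.
Ballots ranking Plan E above Proposal Green: 15 − 3 = 12.
Plan E wins the head-to-head 12–3.

Plan E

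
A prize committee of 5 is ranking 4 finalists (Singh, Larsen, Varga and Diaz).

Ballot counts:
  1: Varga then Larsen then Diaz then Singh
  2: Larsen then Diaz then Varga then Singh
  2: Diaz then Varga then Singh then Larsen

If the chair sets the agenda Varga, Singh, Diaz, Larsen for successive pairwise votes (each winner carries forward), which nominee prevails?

Round 1: Varga vs Singh — 5–0, Varga advances.
Round 2: Varga vs Diaz — 1–4, Diaz advances.
Round 3: Diaz vs Larsen — 2–3, Larsen advances.
Larsen survives the agenda.

Larsen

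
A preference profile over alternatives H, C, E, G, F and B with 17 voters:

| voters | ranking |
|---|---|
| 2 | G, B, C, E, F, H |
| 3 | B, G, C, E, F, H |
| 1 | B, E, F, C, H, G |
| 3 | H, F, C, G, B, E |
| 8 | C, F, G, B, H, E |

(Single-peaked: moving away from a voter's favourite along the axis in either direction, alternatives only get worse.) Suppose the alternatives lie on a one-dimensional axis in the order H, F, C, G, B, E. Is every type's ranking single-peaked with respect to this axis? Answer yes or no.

no

Axis positions: H=1, F=2, C=3, G=4, B=5, E=6.
Type 1 (peak G at position 4): ranking walks positions 4-5-3-6-2-1, expanding outward from the peak — single-peaked.
Type 2 (peak B at position 5): ranking walks positions 5-4-3-6-2-1, expanding outward from the peak — single-peaked.
Type 3: ranking walks positions 5-6-2-3-1-4; F is ranked above G even though G lies between F and the peak B on the axis — preferences dip and rise again. Not single-peaked.
Type 4 (peak H at position 1): ranking walks positions 1-2-3-4-5-6, expanding outward from the peak — single-peaked.
Type 5 (peak C at position 3): ranking walks positions 3-2-4-5-1-6, expanding outward from the peak — single-peaked.
Type 3 violates single-peakedness, so the profile is not single-peaked on this axis.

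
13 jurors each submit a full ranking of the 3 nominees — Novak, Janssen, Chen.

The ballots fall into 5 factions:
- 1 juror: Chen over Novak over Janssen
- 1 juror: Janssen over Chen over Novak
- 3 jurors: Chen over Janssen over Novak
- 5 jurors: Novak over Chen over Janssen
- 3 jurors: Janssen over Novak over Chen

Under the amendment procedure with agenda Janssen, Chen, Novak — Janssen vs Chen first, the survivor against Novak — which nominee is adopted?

Novak

Round 1: Janssen vs Chen — 4–9, Chen advances.
Round 2: Chen vs Novak — 5–8, Novak advances.
The agenda winner is Novak.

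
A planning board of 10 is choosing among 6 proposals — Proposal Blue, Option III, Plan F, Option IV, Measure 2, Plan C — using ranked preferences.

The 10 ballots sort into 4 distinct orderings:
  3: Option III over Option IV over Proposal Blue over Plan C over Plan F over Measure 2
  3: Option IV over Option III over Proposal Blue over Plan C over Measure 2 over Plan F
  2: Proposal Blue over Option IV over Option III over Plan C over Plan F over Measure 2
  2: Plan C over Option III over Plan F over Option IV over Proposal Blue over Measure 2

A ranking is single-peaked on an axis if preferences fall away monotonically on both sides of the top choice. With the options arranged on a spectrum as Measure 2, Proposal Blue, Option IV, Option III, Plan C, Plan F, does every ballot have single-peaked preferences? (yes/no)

yes

Axis positions: Measure 2=1, Proposal Blue=2, Option IV=3, Option III=4, Plan C=5, Plan F=6.
Cluster 1 (peak Option III at position 4): ranking walks positions 4-3-2-5-6-1, expanding outward from the peak — single-peaked.
Cluster 2 (peak Option IV at position 3): ranking walks positions 3-4-2-5-1-6, expanding outward from the peak — single-peaked.
Cluster 3 (peak Proposal Blue at position 2): ranking walks positions 2-3-4-5-6-1, expanding outward from the peak — single-peaked.
Cluster 4 (peak Plan C at position 5): ranking walks positions 5-4-6-3-2-1, expanding outward from the peak — single-peaked.
Every ranking is single-peaked on this axis.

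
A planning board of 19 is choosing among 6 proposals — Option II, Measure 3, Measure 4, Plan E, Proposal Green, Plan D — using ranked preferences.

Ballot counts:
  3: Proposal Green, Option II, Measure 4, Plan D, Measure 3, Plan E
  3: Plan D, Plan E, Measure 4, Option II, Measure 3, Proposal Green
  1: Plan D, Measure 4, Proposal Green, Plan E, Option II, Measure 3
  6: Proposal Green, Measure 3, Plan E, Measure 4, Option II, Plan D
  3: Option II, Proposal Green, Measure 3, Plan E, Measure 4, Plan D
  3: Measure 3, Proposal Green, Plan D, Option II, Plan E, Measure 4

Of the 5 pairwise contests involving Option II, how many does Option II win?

Option II against each rival (19 council members):
Option II vs Measure 3: 10 to 9, Option II.
Option II vs Measure 4: 3+3+3 = 9 for Option II, 10 for Measure 4 — Measure 4 by 10–9.
Option II vs Plan E: Option II preferred on 3+3+3 = 9 ballots; Plan E wins 10–9.
Option II vs Proposal Green: Proposal Green, 13–6.
Option II vs Plan D: Option II preferred on 3+6+3 = 12 ballots; Option II wins 12–7.
Option II beats Measure 3, Plan D; loses to Measure 4, Plan E, Proposal Green — 2 pairwise wins.

2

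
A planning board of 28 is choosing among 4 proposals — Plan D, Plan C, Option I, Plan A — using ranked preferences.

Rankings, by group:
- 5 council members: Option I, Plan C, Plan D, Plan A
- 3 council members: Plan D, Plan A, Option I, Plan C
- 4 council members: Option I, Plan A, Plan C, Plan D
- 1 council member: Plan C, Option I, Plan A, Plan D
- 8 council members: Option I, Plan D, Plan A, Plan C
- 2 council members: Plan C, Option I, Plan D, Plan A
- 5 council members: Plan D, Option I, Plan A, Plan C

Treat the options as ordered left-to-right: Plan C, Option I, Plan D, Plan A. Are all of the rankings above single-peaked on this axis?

Axis positions: Plan C=1, Option I=2, Plan D=3, Plan A=4.
Group 1 (peak Option I at position 2): ranking walks positions 2-1-3-4, expanding outward from the peak — single-peaked.
Group 2 (peak Plan D at position 3): ranking walks positions 3-4-2-1, expanding outward from the peak — single-peaked.
Group 3: ranking walks positions 2-4-1-3; Plan A is ranked above Plan D even though Plan D lies between Plan A and the peak Option I on the axis — preferences dip and rise again. Not single-peaked.
Group 4: ranking walks positions 1-2-4-3; Plan A is ranked above Plan D even though Plan D lies between Plan A and the peak Plan C on the axis — preferences dip and rise again. Not single-peaked.
Group 5 (peak Option I at position 2): ranking walks positions 2-3-4-1, expanding outward from the peak — single-peaked.
Group 6 (peak Plan C at position 1): ranking walks positions 1-2-3-4, expanding outward from the peak — single-peaked.
Group 7 (peak Plan D at position 3): ranking walks positions 3-2-4-1, expanding outward from the peak — single-peaked.
Group 3 violates single-peakedness, so the profile is not single-peaked on this axis.

no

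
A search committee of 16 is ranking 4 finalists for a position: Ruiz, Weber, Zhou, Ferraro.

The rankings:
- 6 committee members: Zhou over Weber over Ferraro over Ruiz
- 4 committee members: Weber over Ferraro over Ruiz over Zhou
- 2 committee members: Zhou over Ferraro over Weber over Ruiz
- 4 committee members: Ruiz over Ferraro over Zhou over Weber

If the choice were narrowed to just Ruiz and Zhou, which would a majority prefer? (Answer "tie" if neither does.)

Ballots ranking Ruiz above Zhou: 4 + 4 = 8.
Ballots ranking Zhou above Ruiz: 16 − 8 = 8.
8–8: the pair ties.

tie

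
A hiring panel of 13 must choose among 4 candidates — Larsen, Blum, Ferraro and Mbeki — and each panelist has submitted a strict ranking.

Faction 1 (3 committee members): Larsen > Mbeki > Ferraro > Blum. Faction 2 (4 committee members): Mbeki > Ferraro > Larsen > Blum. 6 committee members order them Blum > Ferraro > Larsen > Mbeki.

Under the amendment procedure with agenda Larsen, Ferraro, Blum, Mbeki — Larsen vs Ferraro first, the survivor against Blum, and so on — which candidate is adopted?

Round 1: Larsen vs Ferraro — 3–10, Ferraro advances.
Round 2: Ferraro vs Blum — 7–6, Ferraro advances.
Round 3: Ferraro vs Mbeki — 6–7, Mbeki advances.
Mbeki survives the agenda.

Mbeki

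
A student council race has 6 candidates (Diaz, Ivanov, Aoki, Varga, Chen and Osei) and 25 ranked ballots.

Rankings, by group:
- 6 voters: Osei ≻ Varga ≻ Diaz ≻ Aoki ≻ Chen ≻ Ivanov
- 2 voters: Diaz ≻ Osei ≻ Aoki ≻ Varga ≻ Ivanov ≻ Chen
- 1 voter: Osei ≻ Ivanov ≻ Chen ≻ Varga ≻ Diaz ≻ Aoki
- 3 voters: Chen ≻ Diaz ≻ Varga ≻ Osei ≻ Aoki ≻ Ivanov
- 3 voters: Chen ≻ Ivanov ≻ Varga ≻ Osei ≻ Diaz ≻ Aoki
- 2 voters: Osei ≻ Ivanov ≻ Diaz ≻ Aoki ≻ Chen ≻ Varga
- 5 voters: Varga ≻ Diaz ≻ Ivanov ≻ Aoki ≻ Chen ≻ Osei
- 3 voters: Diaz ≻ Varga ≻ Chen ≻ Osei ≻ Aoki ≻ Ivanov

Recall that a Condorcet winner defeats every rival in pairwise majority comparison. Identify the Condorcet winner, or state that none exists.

Varga

Check each pair by majority over 25 ballots:
Diaz vs Ivanov: Diaz wins 19–6.
Diaz vs Aoki: Diaz wins 25–0.
Diaz–Varga: Varga 15–10.
Diaz–Chen: Diaz 18–7.
Diaz vs Osei: Diaz wins 13–12.
Ivanov vs Aoki: Aoki, 14–11.
Ivanov vs Varga: Varga wins 19–6.
Ivanov–Chen: Chen 15–10.
Ivanov–Osei: Osei 17–8.
Aoki vs Varga: Varga, 21–4.
Aoki vs Chen: Aoki wins 15–10.
Aoki–Osei: Osei 20–5.
Varga vs Chen: Varga wins 16–9.
Varga vs Osei: Varga wins 14–11.
Chen–Osei: Chen 14–11.
Varga wins every pairwise contest, so Varga is the Condorcet winner.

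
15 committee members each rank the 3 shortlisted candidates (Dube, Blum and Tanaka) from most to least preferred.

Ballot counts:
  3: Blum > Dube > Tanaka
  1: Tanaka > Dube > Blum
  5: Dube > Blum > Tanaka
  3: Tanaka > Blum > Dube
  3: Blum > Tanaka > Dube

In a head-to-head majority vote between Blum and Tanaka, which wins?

Blum

Ballots ranking Blum above Tanaka: 3 + 5 + 3 = 11.
Ballots ranking Tanaka above Blum: 15 − 11 = 4.
Blum wins the head-to-head 11–4.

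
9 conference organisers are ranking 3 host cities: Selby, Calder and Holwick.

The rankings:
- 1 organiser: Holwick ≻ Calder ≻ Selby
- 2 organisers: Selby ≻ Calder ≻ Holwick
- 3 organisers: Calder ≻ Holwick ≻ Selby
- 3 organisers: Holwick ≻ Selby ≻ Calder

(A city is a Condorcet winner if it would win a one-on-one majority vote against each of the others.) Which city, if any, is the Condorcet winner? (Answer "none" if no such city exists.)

none

Pairwise majorities:
Selby vs Calder: 5 to 4, Selby.
Selby vs Holwick: Selby preferred on 2 ballots; Holwick wins 7–2.
Calder vs Holwick: 5 to 4, Calder.
Every city loses at least once (Selby loses to Holwick; Calder loses to Selby; Holwick loses to Calder). The majority relation contains the cycle Selby > Calder > Holwick > Selby, so there is no Condorcet winner.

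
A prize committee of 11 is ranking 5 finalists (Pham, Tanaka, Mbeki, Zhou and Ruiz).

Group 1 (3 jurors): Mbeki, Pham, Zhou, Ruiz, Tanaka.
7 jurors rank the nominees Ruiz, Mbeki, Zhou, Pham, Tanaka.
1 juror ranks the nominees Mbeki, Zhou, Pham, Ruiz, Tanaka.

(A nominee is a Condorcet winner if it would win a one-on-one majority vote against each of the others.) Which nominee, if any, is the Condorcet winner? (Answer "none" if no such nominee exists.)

Ruiz

Check each pair by majority over 11 ballots:
Pham vs Tanaka: Pham, 11–0.
Pham vs Mbeki: Mbeki, 11–0.
Pham–Zhou: Zhou 8–3.
Pham vs Ruiz: Ruiz, 7–4.
Tanaka vs Mbeki: Mbeki wins 11–0.
Tanaka vs Zhou: Zhou, 11–0.
Tanaka vs Ruiz: Ruiz, 11–0.
Mbeki vs Zhou: Mbeki wins 11–0.
Mbeki vs Ruiz: Ruiz, 7–4.
Zhou–Ruiz: Ruiz 7–4.
Ruiz beats each of Pham, Tanaka, Mbeki, Zhou — Ruiz is the Condorcet winner.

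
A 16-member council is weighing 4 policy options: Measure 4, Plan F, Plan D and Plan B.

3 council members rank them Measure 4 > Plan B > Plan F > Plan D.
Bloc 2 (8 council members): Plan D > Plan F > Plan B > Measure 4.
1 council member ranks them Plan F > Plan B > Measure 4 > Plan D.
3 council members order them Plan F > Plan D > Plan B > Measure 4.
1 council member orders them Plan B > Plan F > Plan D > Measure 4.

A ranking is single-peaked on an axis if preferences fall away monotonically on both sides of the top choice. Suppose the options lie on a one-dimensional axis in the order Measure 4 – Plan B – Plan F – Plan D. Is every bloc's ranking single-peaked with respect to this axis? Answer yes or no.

Axis positions: Measure 4=1, Plan B=2, Plan F=3, Plan D=4.
Bloc 1 (peak Measure 4 at position 1): ranking walks positions 1-2-3-4, expanding outward from the peak — single-peaked.
Bloc 2 (peak Plan D at position 4): ranking walks positions 4-3-2-1, expanding outward from the peak — single-peaked.
Bloc 3 (peak Plan F at position 3): ranking walks positions 3-2-1-4, expanding outward from the peak — single-peaked.
Bloc 4 (peak Plan F at position 3): ranking walks positions 3-4-2-1, expanding outward from the peak — single-peaked.
Bloc 5 (peak Plan B at position 2): ranking walks positions 2-3-4-1, expanding outward from the peak — single-peaked.
Every ranking is single-peaked on this axis.

yes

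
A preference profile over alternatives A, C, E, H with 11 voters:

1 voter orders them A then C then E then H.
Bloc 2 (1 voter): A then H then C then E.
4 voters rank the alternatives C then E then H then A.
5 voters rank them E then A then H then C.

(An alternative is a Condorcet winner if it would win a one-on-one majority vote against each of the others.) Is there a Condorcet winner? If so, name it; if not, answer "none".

Check each pair by majority over 11 ballots:
A vs C: A, 7–4.
A vs E: E, 9–2.
A–H: A 7–4.
C vs E: C wins 6–5.
C vs H: H, 6–5.
E vs H: E wins 10–1.
Each alternative drops at least one matchup (A loses to E; C loses to A; E loses to C; H loses to A); the cycle A beats C beats E beats A rules out a Condorcet winner.

none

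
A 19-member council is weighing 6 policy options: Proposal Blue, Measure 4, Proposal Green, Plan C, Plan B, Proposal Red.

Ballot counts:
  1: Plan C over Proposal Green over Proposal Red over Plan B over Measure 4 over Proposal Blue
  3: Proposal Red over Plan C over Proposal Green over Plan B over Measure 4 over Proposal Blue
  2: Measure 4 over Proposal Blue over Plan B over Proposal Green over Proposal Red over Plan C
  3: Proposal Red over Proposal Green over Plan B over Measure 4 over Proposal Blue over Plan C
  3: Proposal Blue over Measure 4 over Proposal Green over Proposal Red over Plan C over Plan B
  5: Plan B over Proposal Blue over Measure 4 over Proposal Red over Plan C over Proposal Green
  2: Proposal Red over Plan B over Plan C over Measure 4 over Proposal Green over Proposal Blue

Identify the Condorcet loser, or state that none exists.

Pairwise majorities:
Proposal Blue vs Measure 4: Measure 4 wins 11–8.
Proposal Blue vs Proposal Green: Proposal Blue preferred on 2+3+5 = 10 ballots; Proposal Blue wins 10–9.
Proposal Blue vs Plan C: 13 to 6, Proposal Blue.
Proposal Blue vs Plan B: Plan B wins 14–5.
Proposal Blue vs Proposal Red: 2+3+5 = 10 for Proposal Blue, 9 for Proposal Red — Proposal Blue by 10–9.
Measure 4 vs Proposal Green: 12 to 7, Measure 4.
Measure 4 vs Plan C: 13 to 6, Measure 4.
Measure 4 vs Plan B: Plan B, 14–5.
Measure 4 vs Proposal Red: Measure 4 wins 10–9.
Proposal Green vs Plan C: 8 to 11, Plan C.
Proposal Green vs Plan B: 10 to 9, Proposal Green.
Proposal Green vs Proposal Red: Proposal Green is ranked higher on 1+2+3 = 6 ballots, Proposal Red on 13. Proposal Red wins 13–6.
Plan C vs Plan B: 1+3+3 = 7 for Plan C, 12 for Plan B — Plan B by 12–7.
Plan C–Proposal Red: Proposal Red 18–1.
Plan B vs Proposal Red: Proposal Red wins 12–7.
No option is winless: Proposal Blue beats Proposal Green; Measure 4 beats Proposal Blue; Proposal Green beats Plan B; Plan C beats Proposal Green; Plan B beats Proposal Blue; Proposal Red beats Proposal Green. There is no Condorcet loser.

none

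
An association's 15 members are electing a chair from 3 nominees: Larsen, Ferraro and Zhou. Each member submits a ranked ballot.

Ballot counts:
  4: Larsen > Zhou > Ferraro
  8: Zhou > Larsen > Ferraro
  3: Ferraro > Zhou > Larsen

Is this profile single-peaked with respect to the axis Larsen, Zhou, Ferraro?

yes

Axis positions: Larsen=1, Zhou=2, Ferraro=3.
Bloc 1 (peak Larsen at position 1): ranking walks positions 1-2-3, expanding outward from the peak — single-peaked.
Bloc 2 (peak Zhou at position 2): ranking walks positions 2-1-3, expanding outward from the peak — single-peaked.
Bloc 3 (peak Ferraro at position 3): ranking walks positions 3-2-1, expanding outward from the peak — single-peaked.
Every ranking is single-peaked on this axis.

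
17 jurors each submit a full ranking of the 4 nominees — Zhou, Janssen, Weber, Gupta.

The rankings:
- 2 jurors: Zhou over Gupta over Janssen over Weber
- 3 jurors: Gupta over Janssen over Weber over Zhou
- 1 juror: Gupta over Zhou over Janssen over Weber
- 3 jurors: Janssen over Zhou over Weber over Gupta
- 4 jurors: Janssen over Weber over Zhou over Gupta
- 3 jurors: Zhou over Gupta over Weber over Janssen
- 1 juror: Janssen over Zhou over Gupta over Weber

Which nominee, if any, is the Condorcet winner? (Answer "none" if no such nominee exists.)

Check each pair by majority over 17 ballots:
Zhou–Janssen: Janssen 11–6.
Zhou–Weber: Zhou 10–7.
Zhou vs Gupta: Zhou wins 13–4.
Janssen–Weber: Janssen 14–3.
Janssen–Gupta: Gupta 9–8.
Weber–Gupta: Gupta 10–7.
No nominee is unbeaten: Zhou loses to Janssen; Janssen loses to Gupta; Weber loses to Zhou; Gupta loses to Zhou. In particular Zhou → Gupta → Janssen → Zhou is a majority cycle — no Condorcet winner exists.

none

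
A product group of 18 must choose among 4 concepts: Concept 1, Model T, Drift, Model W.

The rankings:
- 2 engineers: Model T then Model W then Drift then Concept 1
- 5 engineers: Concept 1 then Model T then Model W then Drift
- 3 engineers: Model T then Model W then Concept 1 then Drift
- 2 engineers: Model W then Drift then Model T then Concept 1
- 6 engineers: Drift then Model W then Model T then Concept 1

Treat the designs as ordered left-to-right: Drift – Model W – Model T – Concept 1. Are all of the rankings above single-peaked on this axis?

yes

Axis positions: Drift=1, Model W=2, Model T=3, Concept 1=4.
Faction 1 (peak Model T at position 3): ranking walks positions 3-2-1-4, expanding outward from the peak — single-peaked.
Faction 2 (peak Concept 1 at position 4): ranking walks positions 4-3-2-1, expanding outward from the peak — single-peaked.
Faction 3 (peak Model T at position 3): ranking walks positions 3-2-4-1, expanding outward from the peak — single-peaked.
Faction 4 (peak Model W at position 2): ranking walks positions 2-1-3-4, expanding outward from the peak — single-peaked.
Faction 5 (peak Drift at position 1): ranking walks positions 1-2-3-4, expanding outward from the peak — single-peaked.
Every ranking is single-peaked on this axis.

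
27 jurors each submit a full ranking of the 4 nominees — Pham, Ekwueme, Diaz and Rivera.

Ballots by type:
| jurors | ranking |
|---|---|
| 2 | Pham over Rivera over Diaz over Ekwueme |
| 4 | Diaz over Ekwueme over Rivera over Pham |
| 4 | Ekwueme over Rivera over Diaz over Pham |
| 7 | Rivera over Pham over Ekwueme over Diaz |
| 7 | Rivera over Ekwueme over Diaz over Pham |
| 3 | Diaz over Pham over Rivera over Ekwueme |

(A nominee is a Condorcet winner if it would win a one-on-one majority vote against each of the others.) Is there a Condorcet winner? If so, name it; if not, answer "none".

Head-to-head results (27 jurors):
Pham vs Ekwueme: Ekwueme wins 15–12.
Pham vs Diaz: Pham preferred on 2+7 = 9 ballots; Diaz wins 18–9.
Pham vs Rivera: Pham is ranked higher on 2+3 = 5 ballots, Rivera on 22. Rivera wins 22–5.
Ekwueme vs Diaz: Ekwueme, 18–9.
Ekwueme vs Rivera: Ekwueme is ranked higher on 4+4 = 8 ballots, Rivera on 19. Rivera wins 19–8.
Diaz vs Rivera: Rivera wins 20–7.
Rivera defeats every rival head-to-head and is the Condorcet winner.

Rivera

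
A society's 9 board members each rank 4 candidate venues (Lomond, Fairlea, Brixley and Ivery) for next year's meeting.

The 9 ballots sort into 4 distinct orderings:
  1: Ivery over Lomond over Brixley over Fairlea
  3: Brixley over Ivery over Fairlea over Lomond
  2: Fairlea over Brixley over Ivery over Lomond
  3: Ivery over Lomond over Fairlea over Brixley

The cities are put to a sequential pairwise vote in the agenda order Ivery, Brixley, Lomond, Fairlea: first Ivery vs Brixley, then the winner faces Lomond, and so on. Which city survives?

Round 1: Ivery vs Brixley — 4–5, Brixley advances.
Round 2: Brixley vs Lomond — 5–4, Brixley advances.
Round 3: Brixley vs Fairlea — 4–5, Fairlea advances.
Fairlea survives the agenda.

Fairlea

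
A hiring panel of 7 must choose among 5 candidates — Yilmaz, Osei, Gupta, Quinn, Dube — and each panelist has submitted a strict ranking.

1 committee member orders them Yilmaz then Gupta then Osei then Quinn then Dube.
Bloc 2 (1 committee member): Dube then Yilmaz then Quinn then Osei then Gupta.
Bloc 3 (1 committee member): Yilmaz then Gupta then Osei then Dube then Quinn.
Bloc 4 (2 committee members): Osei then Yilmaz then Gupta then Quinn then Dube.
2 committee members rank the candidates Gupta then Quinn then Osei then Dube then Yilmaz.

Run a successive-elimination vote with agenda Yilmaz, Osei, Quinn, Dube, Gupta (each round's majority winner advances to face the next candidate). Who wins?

Gupta

Round 1: Yilmaz vs Osei — 3–4, Osei advances.
Round 2: Osei vs Quinn — 4–3, Osei advances.
Round 3: Osei vs Dube — 6–1, Osei advances.
Round 4: Osei vs Gupta — 3–4, Gupta advances.
Gupta survives the agenda.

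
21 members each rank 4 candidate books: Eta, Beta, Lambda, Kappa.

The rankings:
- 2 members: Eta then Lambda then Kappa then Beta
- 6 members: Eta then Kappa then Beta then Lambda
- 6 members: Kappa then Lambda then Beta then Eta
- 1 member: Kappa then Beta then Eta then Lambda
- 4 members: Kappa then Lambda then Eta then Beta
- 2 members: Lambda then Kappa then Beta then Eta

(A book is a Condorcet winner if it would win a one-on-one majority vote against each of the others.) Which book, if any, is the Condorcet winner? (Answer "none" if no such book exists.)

Kappa

Head-to-head results (21 members):
Eta vs Beta: 2+6+4 = 12 for Eta, 9 for Beta — Eta by 12–9.
Eta vs Lambda: Eta preferred on 2+6+1 = 9 ballots; Lambda wins 12–9.
Eta vs Kappa: Eta is ranked higher on 2+6 = 8 ballots, Kappa on 13. Kappa wins 13–8.
Beta vs Lambda: Beta preferred on 6+1 = 7 ballots; Lambda wins 14–7.
Beta vs Kappa: Beta preferred on 0 ballots; Kappa wins 21–0.
Lambda vs Kappa: Lambda is ranked higher on 2+2 = 4 ballots, Kappa on 17. Kappa wins 17–4.
Kappa wins every pairwise contest, so Kappa is the Condorcet winner.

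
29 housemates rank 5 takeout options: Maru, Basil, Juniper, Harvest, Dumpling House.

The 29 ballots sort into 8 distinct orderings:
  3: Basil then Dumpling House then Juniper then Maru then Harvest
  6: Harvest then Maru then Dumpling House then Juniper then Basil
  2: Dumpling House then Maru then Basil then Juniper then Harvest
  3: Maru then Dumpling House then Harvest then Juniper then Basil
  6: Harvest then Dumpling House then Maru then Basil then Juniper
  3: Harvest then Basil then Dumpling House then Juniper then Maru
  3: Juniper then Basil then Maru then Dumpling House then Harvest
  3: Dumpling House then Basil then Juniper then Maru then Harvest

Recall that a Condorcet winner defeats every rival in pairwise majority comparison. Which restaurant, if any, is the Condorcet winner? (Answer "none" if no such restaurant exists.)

Harvest

Check each pair by majority over 29 ballots:
Maru vs Basil: Maru wins 17–12.
Maru vs Juniper: Maru wins 17–12.
Maru vs Harvest: Harvest, 15–14.
Maru vs Dumpling House: Dumpling House, 17–12.
Basil vs Juniper: Basil wins 17–12.
Basil vs Harvest: Harvest, 18–11.
Basil–Dumpling House: Dumpling House 20–9.
Juniper–Harvest: Harvest 18–11.
Juniper vs Dumpling House: Dumpling House wins 26–3.
Harvest vs Dumpling House: Harvest, 15–14.
Harvest defeats every rival head-to-head and is the Condorcet winner.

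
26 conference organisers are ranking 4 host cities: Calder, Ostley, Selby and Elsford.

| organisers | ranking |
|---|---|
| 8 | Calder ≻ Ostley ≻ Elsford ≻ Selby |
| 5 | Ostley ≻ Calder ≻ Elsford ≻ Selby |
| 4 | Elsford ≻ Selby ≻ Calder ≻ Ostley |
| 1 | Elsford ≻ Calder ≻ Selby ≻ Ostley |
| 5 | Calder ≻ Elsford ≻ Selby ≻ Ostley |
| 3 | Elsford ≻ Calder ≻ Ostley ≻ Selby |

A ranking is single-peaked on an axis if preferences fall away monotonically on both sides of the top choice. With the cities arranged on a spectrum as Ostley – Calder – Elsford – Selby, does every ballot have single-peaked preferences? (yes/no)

yes

Axis positions: Ostley=1, Calder=2, Elsford=3, Selby=4.
Ballot type 1 (peak Calder at position 2): ranking walks positions 2-1-3-4, expanding outward from the peak — single-peaked.
Ballot type 2 (peak Ostley at position 1): ranking walks positions 1-2-3-4, expanding outward from the peak — single-peaked.
Ballot type 3 (peak Elsford at position 3): ranking walks positions 3-4-2-1, expanding outward from the peak — single-peaked.
Ballot type 4 (peak Elsford at position 3): ranking walks positions 3-2-4-1, expanding outward from the peak — single-peaked.
Ballot type 5 (peak Calder at position 2): ranking walks positions 2-3-4-1, expanding outward from the peak — single-peaked.
Ballot type 6 (peak Elsford at position 3): ranking walks positions 3-2-1-4, expanding outward from the peak — single-peaked.
Every ranking is single-peaked on this axis.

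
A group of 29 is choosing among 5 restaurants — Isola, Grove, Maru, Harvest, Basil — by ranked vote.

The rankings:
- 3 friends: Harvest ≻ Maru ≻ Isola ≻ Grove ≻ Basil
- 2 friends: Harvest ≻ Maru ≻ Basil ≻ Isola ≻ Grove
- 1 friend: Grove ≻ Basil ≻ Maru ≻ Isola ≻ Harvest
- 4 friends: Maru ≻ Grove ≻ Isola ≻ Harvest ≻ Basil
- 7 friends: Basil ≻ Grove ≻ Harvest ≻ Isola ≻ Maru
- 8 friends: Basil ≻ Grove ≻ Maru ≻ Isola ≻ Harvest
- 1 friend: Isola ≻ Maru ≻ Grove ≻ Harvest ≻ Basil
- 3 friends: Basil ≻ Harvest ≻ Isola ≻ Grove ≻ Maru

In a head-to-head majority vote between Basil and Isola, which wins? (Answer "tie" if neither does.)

Ballots ranking Basil above Isola: 2 + 1 + 7 + 8 + 3 = 21.
Ballots ranking Isola above Basil: 29 − 21 = 8.
Basil wins the head-to-head 21–8.

Basil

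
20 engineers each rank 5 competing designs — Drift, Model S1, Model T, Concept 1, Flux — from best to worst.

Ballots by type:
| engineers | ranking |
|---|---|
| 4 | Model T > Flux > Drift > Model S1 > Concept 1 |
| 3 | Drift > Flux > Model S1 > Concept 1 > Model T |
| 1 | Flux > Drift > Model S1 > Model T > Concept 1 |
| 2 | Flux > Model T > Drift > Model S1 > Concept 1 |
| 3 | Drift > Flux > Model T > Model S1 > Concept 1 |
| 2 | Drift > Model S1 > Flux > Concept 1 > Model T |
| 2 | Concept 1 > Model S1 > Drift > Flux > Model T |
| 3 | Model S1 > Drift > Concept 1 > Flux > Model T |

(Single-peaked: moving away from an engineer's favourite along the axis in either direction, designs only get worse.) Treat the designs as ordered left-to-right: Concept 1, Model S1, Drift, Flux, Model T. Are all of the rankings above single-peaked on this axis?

Axis positions: Concept 1=1, Model S1=2, Drift=3, Flux=4, Model T=5.
Type 1 (peak Model T at position 5): ranking walks positions 5-4-3-2-1, expanding outward from the peak — single-peaked.
Type 2 (peak Drift at position 3): ranking walks positions 3-4-2-1-5, expanding outward from the peak — single-peaked.
Type 3 (peak Flux at position 4): ranking walks positions 4-3-2-5-1, expanding outward from the peak — single-peaked.
Type 4 (peak Flux at position 4): ranking walks positions 4-5-3-2-1, expanding outward from the peak — single-peaked.
Type 5 (peak Drift at position 3): ranking walks positions 3-4-5-2-1, expanding outward from the peak — single-peaked.
Type 6 (peak Drift at position 3): ranking walks positions 3-2-4-1-5, expanding outward from the peak — single-peaked.
Type 7 (peak Concept 1 at position 1): ranking walks positions 1-2-3-4-5, expanding outward from the peak — single-peaked.
Type 8 (peak Model S1 at position 2): ranking walks positions 2-3-1-4-5, expanding outward from the peak — single-peaked.
Every ranking is single-peaked on this axis.

yes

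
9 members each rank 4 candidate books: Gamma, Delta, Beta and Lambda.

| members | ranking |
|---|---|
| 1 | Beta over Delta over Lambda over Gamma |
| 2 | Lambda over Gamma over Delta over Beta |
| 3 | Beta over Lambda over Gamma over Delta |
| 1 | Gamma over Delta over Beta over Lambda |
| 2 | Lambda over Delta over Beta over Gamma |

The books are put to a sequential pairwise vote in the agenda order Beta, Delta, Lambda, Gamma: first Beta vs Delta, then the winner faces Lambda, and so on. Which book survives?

Lambda

Round 1: Beta vs Delta — 4–5, Delta advances.
Round 2: Delta vs Lambda — 2–7, Lambda advances.
Round 3: Lambda vs Gamma — 8–1, Lambda advances.
Lambda survives the agenda.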